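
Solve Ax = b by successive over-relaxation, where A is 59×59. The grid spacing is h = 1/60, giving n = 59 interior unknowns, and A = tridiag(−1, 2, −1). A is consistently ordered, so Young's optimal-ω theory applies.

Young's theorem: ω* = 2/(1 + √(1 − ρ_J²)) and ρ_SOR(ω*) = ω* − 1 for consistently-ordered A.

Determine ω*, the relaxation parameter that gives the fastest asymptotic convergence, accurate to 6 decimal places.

spectrum of D⁻¹(L+U) = {cos(kπ/60) : 1≤k≤59}; ρ_J = cos(π/60) = 0.998630.
root = sin(π/60) = 0.0523360  (since 1−cos² = sin²).
[ω*] 2 ÷ (1 + 0.0523360) = 2 ÷ 1.0523360 = 1.900534.
[ρ_SOR] ω* − 1 = 0.900534.

ω* = 1.900534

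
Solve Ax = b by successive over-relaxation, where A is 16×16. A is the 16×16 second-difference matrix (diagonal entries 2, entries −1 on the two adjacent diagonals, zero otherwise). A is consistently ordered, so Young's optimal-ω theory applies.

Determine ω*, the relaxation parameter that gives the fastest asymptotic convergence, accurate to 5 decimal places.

B_J for the 16×16 system has eigenvalues cos(kπ/17); ρ_J = cos(π/17) = 0.98297.
√(1−ρ_J²) simplifies to sin(π/17) = 0.183750.
Then 2/(1+√(1−ρ_J²)) = 2/(1+0.183750); ω* = 2/1.183750 = 1.68955.
ρ_SOR = ω* − 1 = 1.68955 − 1 = 0.68955.

ω* = 1.68955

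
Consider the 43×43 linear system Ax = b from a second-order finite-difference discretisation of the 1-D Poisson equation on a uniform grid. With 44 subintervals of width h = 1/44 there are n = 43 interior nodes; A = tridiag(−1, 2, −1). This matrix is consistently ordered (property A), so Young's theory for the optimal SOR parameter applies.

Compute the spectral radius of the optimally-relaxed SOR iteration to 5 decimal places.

ρ_SOR = 0.86682

spectrum of D⁻¹(L+U) = {cos(kπ/44) : 1≤k≤43}; ρ_J = cos(π/44) = 0.99745.
√(1−ρ_J²) simplifies to sin(π/44) = 0.071339.
Then 2/(1+√(1−ρ_J²)) = 2/(1+0.071339); ω* = 2/1.071339 = 1.86682.
[ρ_SOR] ω* − 1 = 0.86682.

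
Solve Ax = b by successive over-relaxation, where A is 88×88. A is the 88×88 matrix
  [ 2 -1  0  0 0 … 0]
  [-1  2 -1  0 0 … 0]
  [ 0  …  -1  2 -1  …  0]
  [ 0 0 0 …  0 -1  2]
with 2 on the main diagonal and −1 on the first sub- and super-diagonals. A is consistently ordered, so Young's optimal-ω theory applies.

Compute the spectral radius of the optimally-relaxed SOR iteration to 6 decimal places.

½·tridiag(1,0,1) at n=88: λ_k = cos(kπ/89); max |λ| at k=1 ⇒ ρ_J = cos(π/89) ≈ 0.999377.
√(1−ρ_J²) = |sin(π/89)| = 0.0352915
Young: ω* = 2/(1+√(1−ρ_J²)) = 2/(1+0.0352915) = 2/1.0352915 = 1.931823.
[ρ_SOR] ω* − 1 = 0.931823.

ρ_SOR = 0.931823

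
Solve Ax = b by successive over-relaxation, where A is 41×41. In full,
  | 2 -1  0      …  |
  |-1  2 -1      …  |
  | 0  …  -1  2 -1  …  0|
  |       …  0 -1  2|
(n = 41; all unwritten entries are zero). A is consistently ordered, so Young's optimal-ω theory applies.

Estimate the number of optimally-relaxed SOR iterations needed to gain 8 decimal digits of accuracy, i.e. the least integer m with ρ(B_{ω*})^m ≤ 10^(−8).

n=41: λ(B_J) = 1 − λ(A)/2 = cos(kπ/42); k=1 gives ρ_J = 0.9972038.
1 − cos²(π/42) = sin²(π/42) ⇒ √(1−ρ_J²) = sin(π/42) = 0.0747301.
ω* = 2/(1+0.0747301) = 1.8609323
ρ(B_{ω*}) = ω*−1 = 0.8609323
(0.8609323)^m ≤ 10^{−8}  ⇒  m·ln(0.8609323) ≤ −8·ln10  ⇒  m ≥ 123.019  ⇒  m = 124

m = 124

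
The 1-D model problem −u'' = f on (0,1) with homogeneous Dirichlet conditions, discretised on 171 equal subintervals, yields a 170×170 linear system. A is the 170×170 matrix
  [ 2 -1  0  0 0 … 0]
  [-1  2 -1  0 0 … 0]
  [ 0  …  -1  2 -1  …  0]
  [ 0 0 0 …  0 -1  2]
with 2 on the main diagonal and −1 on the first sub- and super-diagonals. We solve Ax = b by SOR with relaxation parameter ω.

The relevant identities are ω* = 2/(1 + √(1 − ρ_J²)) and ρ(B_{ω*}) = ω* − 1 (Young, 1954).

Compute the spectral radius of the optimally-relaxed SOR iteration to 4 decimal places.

With n=170, ρ(Jacobi) = cos(π/171) = 0.9998.
√(1 − cos²(π/171)) = sin(π/171) ≈ 0.01837.
Then 2/(1+√(1−ρ_J²)) = 2/(1+0.01837); ω* = 2/1.01837 = 1.9639.
ρ_SOR = ω* − 1 = 1.9639 − 1 = 0.9639.

ρ_SOR = 0.9639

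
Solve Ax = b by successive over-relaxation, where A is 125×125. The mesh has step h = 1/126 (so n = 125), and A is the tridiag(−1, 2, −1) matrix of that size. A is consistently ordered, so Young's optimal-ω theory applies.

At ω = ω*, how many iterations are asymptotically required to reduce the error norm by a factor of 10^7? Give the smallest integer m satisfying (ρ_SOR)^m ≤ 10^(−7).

½·tridiag(1,0,1) at n=125: λ_k = cos(kπ/126); max |λ| at k=1 ⇒ ρ_J = cos(π/126) ≈ 0.9996892.
√(1−ρ_J²) simplifies to sin(π/126) = 0.0249307.
ω* = 2/(1+0.0249307) = 1.9513514
Hence ρ(B_{ω*}) = 1.9513514 − 1 = 0.9513514.
For 7 digits: m = 7·ln10 / (−ln 0.9513514) = 16.1181/0.0498718 = 323.191; round up → m = 324.

m = 324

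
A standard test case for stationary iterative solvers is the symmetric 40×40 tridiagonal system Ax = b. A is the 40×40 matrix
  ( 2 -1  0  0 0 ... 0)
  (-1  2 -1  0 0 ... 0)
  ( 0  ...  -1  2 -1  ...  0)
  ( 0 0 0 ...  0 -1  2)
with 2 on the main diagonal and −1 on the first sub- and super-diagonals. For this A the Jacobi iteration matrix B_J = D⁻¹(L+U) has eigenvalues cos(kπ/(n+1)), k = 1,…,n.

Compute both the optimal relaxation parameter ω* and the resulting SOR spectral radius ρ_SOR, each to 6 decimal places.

ω* = 1.857788, ρ_SOR = 0.857788

With n=40, ρ(Jacobi) = cos(π/41) = 0.997066.
root = sin(π/41) = 0.0765493  (since 1−cos² = sin²).
Young: ω* = 2/(1+√(1−ρ_J²)) = 2/(1+0.0765493) = 2/1.0765493 = 1.857788.
and ρ(B_{ω*}) = 1.857788 − 1 = 0.857788.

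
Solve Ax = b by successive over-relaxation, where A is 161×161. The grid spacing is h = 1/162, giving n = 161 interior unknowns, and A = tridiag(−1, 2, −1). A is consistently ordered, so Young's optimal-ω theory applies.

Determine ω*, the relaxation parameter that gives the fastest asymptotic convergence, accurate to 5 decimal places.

spectrum of D⁻¹(L+U) = {cos(kπ/162) : 1≤k≤161}; ρ_J = cos(π/162) = 0.99981.
√(1 − cos²(π/162)) = sin(π/162) ≈ 0.019391.
So ω* = 2/1.019391 = 1.96196 (Young).
ρ(B_{ω*}) = ω*−1 = 0.96196

ω* = 1.96196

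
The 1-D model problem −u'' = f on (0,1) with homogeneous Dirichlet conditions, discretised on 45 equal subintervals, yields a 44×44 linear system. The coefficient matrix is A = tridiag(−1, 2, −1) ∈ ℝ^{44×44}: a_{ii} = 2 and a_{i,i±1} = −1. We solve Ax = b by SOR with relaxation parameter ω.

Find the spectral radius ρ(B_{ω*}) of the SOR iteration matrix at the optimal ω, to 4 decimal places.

With n=44, ρ(Jacobi) = cos(π/45) = 0.9976.
1 − cos²(π/45) = sin²(π/45) ⇒ √(1−ρ_J²) = sin(π/45) = 0.06976.
So ω* = 2/1.06976 = 1.8696 (Young).
[ρ_SOR] ω* − 1 = 0.8696.

ρ_SOR = 0.8696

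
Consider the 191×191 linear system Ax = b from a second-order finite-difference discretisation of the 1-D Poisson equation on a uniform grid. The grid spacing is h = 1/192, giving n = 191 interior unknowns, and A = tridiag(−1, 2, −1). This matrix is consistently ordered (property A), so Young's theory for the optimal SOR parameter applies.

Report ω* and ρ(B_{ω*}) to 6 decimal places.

[ρ_J] n=191: ρ(B_J) = cos(π/(n+1)) = cos(π/192) = 0.999866.
√(1 − cos²(π/192)) = sin(π/192) ≈ 0.0163617.
[ω*] 2 ÷ (1 + 0.0163617) = 2 ÷ 1.0163617 = 1.967803.
Hence ρ(B_{ω*}) = 1.967803 − 1 = 0.967803.

ω* = 1.967803, ρ_SOR = 0.967803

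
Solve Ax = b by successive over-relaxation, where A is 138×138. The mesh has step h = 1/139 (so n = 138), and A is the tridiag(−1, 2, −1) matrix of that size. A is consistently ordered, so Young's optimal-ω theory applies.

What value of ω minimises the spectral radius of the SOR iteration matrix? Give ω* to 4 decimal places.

With n=138, ρ(Jacobi) = cos(π/139) = 0.9997.
root = sin(π/139) = 0.02260  (since 1−cos² = sin²).
ω* = 2/(1+0.02260) = 1.9558
and ρ(B_{ω*}) = 1.9558 − 1 = 0.9558.

ω* = 1.9558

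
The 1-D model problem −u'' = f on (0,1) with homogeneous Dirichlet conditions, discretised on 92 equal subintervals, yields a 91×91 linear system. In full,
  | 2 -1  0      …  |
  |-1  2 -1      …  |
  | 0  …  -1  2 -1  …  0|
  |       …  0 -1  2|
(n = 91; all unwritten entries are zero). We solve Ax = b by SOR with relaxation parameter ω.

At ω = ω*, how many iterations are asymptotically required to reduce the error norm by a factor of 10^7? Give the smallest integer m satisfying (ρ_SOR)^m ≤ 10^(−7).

B_J for the 91×91 system has eigenvalues cos(kπ/92); ρ_J = cos(π/92) = 0.9994170.
root = sin(π/92) = 0.0341411  (since 1−cos² = sin²).
[ω*] 2 ÷ (1 + 0.0341411) = 2 ÷ 1.0341411 = 1.9339721.
ρ(B_{ω*}) = ω*−1 = 0.9339721
ρ_SOR^m ≤ 10^(−7) ⇔ m ≥ 7·ln10/(−ln 0.9339721) = 16.1181/0.0683087 = 235.960; m = ⌈235.960⌉ = 236.

m = 236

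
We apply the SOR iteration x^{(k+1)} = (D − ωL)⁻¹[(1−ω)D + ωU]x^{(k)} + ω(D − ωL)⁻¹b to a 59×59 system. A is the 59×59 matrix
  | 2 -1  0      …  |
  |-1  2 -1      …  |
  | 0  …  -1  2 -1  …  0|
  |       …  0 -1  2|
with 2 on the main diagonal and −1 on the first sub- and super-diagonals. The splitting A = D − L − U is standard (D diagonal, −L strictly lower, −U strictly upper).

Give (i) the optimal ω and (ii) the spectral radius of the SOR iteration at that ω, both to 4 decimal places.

½·tridiag(1,0,1) at n=59: λ_k = cos(kπ/60); max |λ| at k=1 ⇒ ρ_J = cos(π/60) ≈ 0.9986.
√(1−ρ_J²) simplifies to sin(π/60) = 0.05234.
Young: ω* = 2/(1+√(1−ρ_J²)) = 2/(1+0.05234) = 2/1.05234 = 1.9005.
ρ(B_{ω*}) = ω*−1 = 0.9005

ω* = 1.9005, ρ_SOR = 0.9005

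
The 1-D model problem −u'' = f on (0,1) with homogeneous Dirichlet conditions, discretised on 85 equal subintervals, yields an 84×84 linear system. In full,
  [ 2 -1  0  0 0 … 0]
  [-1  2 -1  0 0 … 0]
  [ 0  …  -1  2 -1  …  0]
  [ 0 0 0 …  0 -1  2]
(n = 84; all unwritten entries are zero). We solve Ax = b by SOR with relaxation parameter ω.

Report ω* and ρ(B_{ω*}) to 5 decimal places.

[ρ_J] n=84: ρ(B_J) = cos(π/(n+1)) = cos(π/85) = 0.99932.
root = sin(π/85) = 0.036951  (since 1−cos² = sin²).
Young: ω* = 2/(1+√(1−ρ_J²)) = 2/(1+0.036951) = 2/1.036951 = 1.92873.
Hence ρ(B_{ω*}) = 1.92873 − 1 = 0.92873.

ω* = 1.92873, ρ_SOR = 0.92873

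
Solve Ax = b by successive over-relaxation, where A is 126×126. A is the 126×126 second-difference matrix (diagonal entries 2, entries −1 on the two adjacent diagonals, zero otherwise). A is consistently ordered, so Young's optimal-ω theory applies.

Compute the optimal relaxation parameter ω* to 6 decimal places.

ω* = 1.951725

With n=126, ρ(Jacobi) = cos(π/127) = 0.999694.
1 − cos²(π/127) = sin²(π/127) ⇒ √(1−ρ_J²) = sin(π/127) = 0.0247344.
So ω* = 2/1.0247344 = 1.951725 (Young).
ρ_SOR = ω* − 1 = 1.951725 − 1 = 0.951725.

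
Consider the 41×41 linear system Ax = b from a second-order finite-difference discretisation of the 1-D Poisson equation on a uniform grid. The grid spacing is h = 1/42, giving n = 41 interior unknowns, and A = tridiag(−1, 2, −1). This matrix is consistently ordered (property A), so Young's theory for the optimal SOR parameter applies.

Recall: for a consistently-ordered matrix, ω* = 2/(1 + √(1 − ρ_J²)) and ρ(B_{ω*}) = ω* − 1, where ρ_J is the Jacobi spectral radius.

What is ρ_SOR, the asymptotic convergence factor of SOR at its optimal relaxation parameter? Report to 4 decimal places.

ρ_SOR = 0.8609

With n=41, ρ(Jacobi) = cos(π/42) = 0.9972.
root = sin(π/42) = 0.07473  (since 1−cos² = sin²).
Young: ω* = 2/(1+√(1−ρ_J²)) = 2/(1+0.07473) = 2/1.07473 = 1.8609.
ρ_SOR = ω* − 1 = 1.8609 − 1 = 0.8609.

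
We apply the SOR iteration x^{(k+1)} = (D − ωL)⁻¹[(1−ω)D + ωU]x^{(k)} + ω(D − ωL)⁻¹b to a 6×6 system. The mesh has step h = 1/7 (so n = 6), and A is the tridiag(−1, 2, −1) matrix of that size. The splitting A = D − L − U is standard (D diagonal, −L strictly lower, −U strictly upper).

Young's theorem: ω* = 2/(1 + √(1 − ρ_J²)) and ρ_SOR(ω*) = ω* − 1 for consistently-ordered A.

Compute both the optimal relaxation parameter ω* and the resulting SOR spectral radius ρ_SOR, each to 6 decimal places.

ω* = 1.394813, ρ_SOR = 0.394813

B_J for the 6×6 system has eigenvalues cos(kπ/7); ρ_J = cos(π/7) = 0.900969.
1 − cos²(π/7) = sin²(π/7) ⇒ √(1−ρ_J²) = sin(π/7) = 0.4338837.
Young: ω* = 2/(1+√(1−ρ_J²)) = 2/(1+0.4338837) = 2/1.4338837 = 1.394813.
and ρ(B_{ω*}) = 1.394813 − 1 = 0.394813.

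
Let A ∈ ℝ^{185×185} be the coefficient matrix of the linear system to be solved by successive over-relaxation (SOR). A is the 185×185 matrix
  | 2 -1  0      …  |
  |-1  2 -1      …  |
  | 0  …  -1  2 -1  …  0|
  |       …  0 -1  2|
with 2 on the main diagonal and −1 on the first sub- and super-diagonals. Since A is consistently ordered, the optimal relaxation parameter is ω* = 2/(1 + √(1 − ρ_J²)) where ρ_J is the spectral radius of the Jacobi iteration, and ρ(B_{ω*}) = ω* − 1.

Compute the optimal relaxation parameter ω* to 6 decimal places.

ω* = 1.966782

[ρ_J] n=185: ρ(B_J) = cos(π/(n+1)) = cos(π/186) = 0.999857.
root = sin(π/186) = 0.0168895  (since 1−cos² = sin²).
ω* = 2/(1 + 0.0168895) = 2/1.0168895 = 1.966782.
and ρ(B_{ω*}) = 1.966782 − 1 = 0.966782.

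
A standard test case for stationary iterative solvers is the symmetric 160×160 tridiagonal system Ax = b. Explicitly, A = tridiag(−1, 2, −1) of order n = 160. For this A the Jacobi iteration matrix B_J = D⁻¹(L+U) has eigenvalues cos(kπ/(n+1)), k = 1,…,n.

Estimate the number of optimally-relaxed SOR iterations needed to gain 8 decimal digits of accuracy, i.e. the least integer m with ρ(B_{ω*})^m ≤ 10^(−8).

spectrum of D⁻¹(L+U) = {cos(kπ/161) : 1≤k≤160}; ρ_J = cos(π/161) = 0.9998096.
1 − cos²(π/161) = sin²(π/161) ⇒ √(1−ρ_J²) = sin(π/161) = 0.0195118.
Then 2/(1+√(1−ρ_J²)) = 2/(1+0.0195118); ω* = 2/1.0195118 = 1.9617232.
and ρ(B_{ω*}) = 1.9617232 − 1 = 0.9617232.
m ≥ 8·ln10 / (−ln 0.9617232) = 471.980; smallest integer m = 472.

m = 472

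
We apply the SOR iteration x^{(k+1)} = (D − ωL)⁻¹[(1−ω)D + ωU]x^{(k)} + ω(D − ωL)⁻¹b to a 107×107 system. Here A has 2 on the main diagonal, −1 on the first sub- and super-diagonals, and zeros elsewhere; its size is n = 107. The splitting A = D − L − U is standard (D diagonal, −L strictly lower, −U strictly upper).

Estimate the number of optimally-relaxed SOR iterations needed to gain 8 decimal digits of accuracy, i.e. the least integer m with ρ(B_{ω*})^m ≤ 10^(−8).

spectrum of D⁻¹(L+U) = {cos(kπ/108) : 1≤k≤107}; ρ_J = cos(π/108) = 0.9995770.
√(1−ρ_J²) = |sin(π/108)| = 0.0290847
[ω*] 2 ÷ (1 + 0.0290847) = 2 ÷ 1.0290847 = 1.9434746.
[ρ_SOR] ω* − 1 = 0.9434746.
m ≥ 8·ln10 / (−ln 0.9434746) = 316.584; smallest integer m = 317.

m = 317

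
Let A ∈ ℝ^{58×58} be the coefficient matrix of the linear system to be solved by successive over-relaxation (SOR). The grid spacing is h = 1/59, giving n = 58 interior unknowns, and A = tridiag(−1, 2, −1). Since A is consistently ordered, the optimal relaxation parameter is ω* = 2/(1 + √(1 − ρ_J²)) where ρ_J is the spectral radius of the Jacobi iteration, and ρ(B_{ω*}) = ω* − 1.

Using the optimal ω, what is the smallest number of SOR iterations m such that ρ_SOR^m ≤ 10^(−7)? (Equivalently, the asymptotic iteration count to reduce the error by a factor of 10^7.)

n=58: λ(B_J) = 1 − λ(A)/2 = cos(kπ/59); k=1 gives ρ_J = 0.9985827.
root = sin(π/59) = 0.0532222  (since 1−cos² = sin²).
ω* = 2/(1 + 0.0532222) = 2/1.0532222 = 1.8989345.
At ω = 1.8989345 every |λ(B_ω)| = ω−1, so ρ_SOR = 0.8989345.
7·ln10 = 16.1181; −ln(0.8989345) = 0.106545; m = ⌈16.1181/0.106545⌉ = ⌈151.280⌉ = 152.

m = 152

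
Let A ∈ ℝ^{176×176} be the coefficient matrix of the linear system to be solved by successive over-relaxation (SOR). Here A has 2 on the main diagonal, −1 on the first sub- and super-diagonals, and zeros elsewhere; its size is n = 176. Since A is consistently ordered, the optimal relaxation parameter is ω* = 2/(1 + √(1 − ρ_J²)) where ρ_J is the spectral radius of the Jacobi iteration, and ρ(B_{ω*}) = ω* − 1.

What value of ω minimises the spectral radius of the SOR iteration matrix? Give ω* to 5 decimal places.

ω* = 1.96512

ρ_J = max_k |cos(kπ/177)| = cos(π/177) = 0.99984
1 − cos²(π/177) = sin²(π/177) ⇒ √(1−ρ_J²) = sin(π/177) = 0.017748.
So ω* = 2/1.017748 = 1.96512 (Young).
ρ(B_{ω*}) = ω*−1 = 0.96512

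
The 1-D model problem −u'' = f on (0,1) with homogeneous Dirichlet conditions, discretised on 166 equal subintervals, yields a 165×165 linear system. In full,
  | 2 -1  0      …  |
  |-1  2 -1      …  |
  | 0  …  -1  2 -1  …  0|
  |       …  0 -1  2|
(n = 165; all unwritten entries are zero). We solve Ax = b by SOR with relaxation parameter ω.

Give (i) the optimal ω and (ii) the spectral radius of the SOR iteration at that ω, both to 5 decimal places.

ω* = 1.96285, ρ_SOR = 0.96285

½·tridiag(1,0,1) at n=165: λ_k = cos(kπ/166); max |λ| at k=1 ⇒ ρ_J = cos(π/166) ≈ 0.99982.
√(1−ρ_J²) = |sin(π/166)| = 0.018924
So ω* = 2/1.018924 = 1.96285 (Young).
ρ(B_{ω*}) = ω*−1 = 0.96285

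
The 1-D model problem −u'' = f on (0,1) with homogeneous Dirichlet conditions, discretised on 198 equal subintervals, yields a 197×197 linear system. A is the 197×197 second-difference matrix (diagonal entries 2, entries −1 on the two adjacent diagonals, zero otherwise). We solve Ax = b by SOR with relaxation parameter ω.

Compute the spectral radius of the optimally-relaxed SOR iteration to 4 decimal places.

B_J for the 197×197 system has eigenvalues cos(kπ/198); ρ_J = cos(π/198) = 0.9999.
√(1−ρ_J²) = |sin(π/198)| = 0.01587
ω* = 2/(1+0.01587) = 1.9688
[ρ_SOR] ω* − 1 = 0.9688.

ρ_SOR = 0.9688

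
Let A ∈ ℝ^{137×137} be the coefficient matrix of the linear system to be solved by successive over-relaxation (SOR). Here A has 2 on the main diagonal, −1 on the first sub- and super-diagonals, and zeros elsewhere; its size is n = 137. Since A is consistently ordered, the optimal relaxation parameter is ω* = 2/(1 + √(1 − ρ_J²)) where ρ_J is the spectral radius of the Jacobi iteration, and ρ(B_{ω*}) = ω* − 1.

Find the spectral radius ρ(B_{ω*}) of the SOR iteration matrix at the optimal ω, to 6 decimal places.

ρ_SOR = 0.955487

spectrum of D⁻¹(L+U) = {cos(kπ/138) : 1≤k≤137}; ρ_J = cos(π/138) = 0.999741.
1 − cos²(π/138) = sin²(π/138) ⇒ √(1−ρ_J²) = sin(π/138) = 0.0227632.
So ω* = 2/1.0227632 = 1.955487 (Young).
ρ(B_{ω*}) = ω*−1 = 0.955487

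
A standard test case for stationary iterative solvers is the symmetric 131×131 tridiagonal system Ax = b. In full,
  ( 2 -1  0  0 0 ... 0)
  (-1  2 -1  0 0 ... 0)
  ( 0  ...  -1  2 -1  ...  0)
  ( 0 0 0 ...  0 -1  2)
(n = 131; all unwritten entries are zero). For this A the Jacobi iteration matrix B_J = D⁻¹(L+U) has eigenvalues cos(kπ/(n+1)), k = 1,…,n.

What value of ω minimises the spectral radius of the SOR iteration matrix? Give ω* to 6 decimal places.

ω* = 1.953511

ρ_J = max_k |cos(kπ/132)| = cos(π/132) = 0.999717
√(1 − cos²(π/132)) = sin(π/132) ≈ 0.0237977.
Then 2/(1+√(1−ρ_J²)) = 2/(1+0.0237977); ω* = 2/1.0237977 = 1.953511.
ρ_SOR = ω* − 1 ≈ 0.953511.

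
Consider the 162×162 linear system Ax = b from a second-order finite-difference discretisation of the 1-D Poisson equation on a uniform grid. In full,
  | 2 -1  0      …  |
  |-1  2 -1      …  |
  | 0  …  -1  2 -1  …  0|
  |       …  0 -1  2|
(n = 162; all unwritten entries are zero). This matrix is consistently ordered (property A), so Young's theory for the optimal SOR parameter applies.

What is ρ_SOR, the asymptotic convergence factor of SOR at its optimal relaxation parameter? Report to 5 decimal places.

ρ_SOR = 0.96218

ρ_J = max_k |cos(kπ/163)| = cos(π/163) = 0.99981
√(1−ρ_J²) = |sin(π/163)| = 0.019272
ω* = 2/(1+0.019272) = 1.96218
ρ(B_{ω*}) = ω*−1 = 0.96218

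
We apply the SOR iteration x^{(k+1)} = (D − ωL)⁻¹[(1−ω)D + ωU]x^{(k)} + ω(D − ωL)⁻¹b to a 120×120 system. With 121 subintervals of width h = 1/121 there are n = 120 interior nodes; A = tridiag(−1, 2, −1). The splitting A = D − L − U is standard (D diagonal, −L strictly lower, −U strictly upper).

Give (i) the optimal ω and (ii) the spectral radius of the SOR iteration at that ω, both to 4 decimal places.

ω* = 1.9494, ρ_SOR = 0.9494

ρ_J = max_k |cos(kπ/121)| = cos(π/121) = 0.9997
1 − cos²(π/121) = sin²(π/121) ⇒ √(1−ρ_J²) = sin(π/121) = 0.02596.
So ω* = 2/1.02596 = 1.9494 (Young).
At ω = 1.9494 every |λ(B_ω)| = ω−1, so ρ_SOR = 0.9494.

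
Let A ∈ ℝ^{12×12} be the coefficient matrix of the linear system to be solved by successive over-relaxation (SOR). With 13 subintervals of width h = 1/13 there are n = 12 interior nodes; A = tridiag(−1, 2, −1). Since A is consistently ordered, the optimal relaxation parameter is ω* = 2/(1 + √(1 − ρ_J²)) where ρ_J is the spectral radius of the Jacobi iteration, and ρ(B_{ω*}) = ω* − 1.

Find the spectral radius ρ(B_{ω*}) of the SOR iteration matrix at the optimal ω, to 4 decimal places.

ρ_J = max_k |cos(kπ/13)| = cos(π/13) = 0.9709
1 − cos²(π/13) = sin²(π/13) ⇒ √(1−ρ_J²) = sin(π/13) = 0.23932.
Young: ω* = 2/(1+√(1−ρ_J²)) = 2/(1+0.23932) = 2/1.23932 = 1.6138.
At ω = 1.6138 every |λ(B_ω)| = ω−1, so ρ_SOR = 0.6138.

ρ_SOR = 0.6138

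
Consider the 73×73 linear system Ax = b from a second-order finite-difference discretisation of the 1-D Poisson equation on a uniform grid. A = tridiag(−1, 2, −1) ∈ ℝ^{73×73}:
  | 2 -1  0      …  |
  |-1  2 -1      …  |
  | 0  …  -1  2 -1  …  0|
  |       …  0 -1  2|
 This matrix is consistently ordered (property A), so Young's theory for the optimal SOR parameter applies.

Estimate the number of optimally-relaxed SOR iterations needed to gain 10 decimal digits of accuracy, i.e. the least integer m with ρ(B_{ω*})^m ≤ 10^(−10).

B_J for the 73×73 system has eigenvalues cos(kπ/74); ρ_J = cos(π/74) = 0.9990990.
√(1 − cos²(π/74)) = sin(π/74) ≈ 0.0424412.
Young: ω* = 2/(1+√(1−ρ_J²)) = 2/(1+0.0424412) = 2/1.0424412 = 1.9185734.
and ρ(B_{ω*}) = 1.9185734 − 1 = 0.9185734.
m ≥ 10·ln10 / (−ln 0.9185734) = 271.105; smallest integer m = 272.

m = 272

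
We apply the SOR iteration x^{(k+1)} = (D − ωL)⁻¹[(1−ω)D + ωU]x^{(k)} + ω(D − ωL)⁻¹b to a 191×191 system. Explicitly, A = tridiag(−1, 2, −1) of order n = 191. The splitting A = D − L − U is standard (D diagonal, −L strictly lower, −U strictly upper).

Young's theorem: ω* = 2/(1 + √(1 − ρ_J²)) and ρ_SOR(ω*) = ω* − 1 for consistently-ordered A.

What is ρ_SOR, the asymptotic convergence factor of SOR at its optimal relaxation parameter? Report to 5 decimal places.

n=191: λ(B_J) = 1 − λ(A)/2 = cos(kπ/192); k=1 gives ρ_J = 0.99987.
1 − cos²(π/192) = sin²(π/192) ⇒ √(1−ρ_J²) = sin(π/192) = 0.016362.
Young: ω* = 2/(1+√(1−ρ_J²)) = 2/(1+0.016362) = 2/1.016362 = 1.96780.
and ρ(B_{ω*}) = 1.96780 − 1 = 0.96780.

ρ_SOR = 0.96780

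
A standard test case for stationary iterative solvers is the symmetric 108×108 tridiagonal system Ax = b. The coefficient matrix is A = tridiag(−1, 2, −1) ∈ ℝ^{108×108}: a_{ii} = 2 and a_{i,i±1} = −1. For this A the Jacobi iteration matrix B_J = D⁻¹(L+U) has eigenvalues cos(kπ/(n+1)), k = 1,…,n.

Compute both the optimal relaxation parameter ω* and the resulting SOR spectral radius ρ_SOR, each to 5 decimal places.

n=108: λ(B_J) = 1 − λ(A)/2 = cos(kπ/109); k=1 gives ρ_J = 0.99958.
√(1−ρ_J²) = |sin(π/109)| = 0.028818
[ω*] 2 ÷ (1 + 0.028818) = 2 ÷ 1.028818 = 1.94398.
Hence ρ(B_{ω*}) = 1.94398 − 1 = 0.94398.

ω* = 1.94398, ρ_SOR = 0.94398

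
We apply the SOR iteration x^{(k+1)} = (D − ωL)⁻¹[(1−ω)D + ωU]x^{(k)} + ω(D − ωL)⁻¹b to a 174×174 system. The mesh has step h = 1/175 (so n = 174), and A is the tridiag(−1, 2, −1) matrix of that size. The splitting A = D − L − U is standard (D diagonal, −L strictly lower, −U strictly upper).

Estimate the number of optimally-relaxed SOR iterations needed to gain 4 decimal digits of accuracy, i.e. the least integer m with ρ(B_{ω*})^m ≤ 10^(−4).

m = 257

[ρ_J] n=174: ρ(B_J) = cos(π/(n+1)) = cos(π/175) = 0.9998389.
√(1−ρ_J²) = |sin(π/175)| = 0.0179510
Then 2/(1+√(1−ρ_J²)) = 2/(1+0.0179510); ω* = 2/1.0179510 = 1.9647311.
At ω = 1.9647311 every |λ(B_ω)| = ω−1, so ρ_SOR = 0.9647311.
ρ_SOR^m ≤ 10^(−4) ⇔ m ≥ 4·ln10/(−ln 0.9647311) = 9.21034/0.0359059 = 256.513; m = ⌈256.513⌉ = 257.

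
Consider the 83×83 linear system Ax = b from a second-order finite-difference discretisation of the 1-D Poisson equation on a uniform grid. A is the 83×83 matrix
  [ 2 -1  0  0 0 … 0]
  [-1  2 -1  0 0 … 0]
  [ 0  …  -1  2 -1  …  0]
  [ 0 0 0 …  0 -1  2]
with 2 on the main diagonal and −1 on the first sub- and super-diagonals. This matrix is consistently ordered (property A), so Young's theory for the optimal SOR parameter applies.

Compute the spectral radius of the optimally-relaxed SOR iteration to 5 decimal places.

n=83: λ(B_J) = 1 − λ(A)/2 = cos(kπ/84); k=1 gives ρ_J = 0.99930.
√(1−ρ_J²) = |sin(π/84)| = 0.037391
Then 2/(1+√(1−ρ_J²)) = 2/(1+0.037391); ω* = 2/1.037391 = 1.92791.
Hence ρ(B_{ω*}) = 1.92791 − 1 = 0.92791.

ρ_SOR = 0.92791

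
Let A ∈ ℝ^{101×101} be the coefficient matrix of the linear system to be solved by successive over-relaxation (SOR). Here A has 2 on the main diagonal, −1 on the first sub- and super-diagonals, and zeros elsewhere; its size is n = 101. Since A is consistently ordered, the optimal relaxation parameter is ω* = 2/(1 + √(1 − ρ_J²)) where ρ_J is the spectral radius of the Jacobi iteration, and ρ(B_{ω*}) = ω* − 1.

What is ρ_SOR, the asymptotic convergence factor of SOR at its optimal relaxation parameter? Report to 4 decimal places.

ρ_SOR = 0.9402

ρ_J = max_k |cos(kπ/102)| = cos(π/102) = 0.9995
1 − cos²(π/102) = sin²(π/102) ⇒ √(1−ρ_J²) = sin(π/102) = 0.03080.
ω* = 2 / (1 + 0.03080) = 2 / 1.03080 ≈ 1.9402.
At ω = 1.9402 every |λ(B_ω)| = ω−1, so ρ_SOR = 0.9402.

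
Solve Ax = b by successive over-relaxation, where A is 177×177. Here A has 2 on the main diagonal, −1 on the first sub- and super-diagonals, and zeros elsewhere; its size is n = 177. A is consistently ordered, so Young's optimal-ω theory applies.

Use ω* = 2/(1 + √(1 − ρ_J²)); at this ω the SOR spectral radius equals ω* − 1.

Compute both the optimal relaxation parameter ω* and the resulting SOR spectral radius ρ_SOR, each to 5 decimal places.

ω* = 1.96532, ρ_SOR = 0.96532

B_J for the 177×177 system has eigenvalues cos(kπ/178); ρ_J = cos(π/178) = 0.99984.
1 − cos²(π/178) = sin²(π/178) ⇒ √(1−ρ_J²) = sin(π/178) = 0.017648.
[ω*] 2 ÷ (1 + 0.017648) = 2 ÷ 1.017648 = 1.96532.
ρ(B_{ω*}) = ω*−1 = 0.96532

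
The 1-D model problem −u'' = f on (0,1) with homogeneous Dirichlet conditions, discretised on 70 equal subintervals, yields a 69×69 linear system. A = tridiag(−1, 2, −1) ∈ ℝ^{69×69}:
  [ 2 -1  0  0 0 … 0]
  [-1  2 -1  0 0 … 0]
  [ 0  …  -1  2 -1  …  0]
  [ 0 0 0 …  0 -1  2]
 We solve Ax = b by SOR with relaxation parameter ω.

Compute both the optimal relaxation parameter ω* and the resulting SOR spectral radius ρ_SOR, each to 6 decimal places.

n=69: λ(B_J) = 1 − λ(A)/2 = cos(kπ/70); k=1 gives ρ_J = 0.998993.
√(1 − cos²(π/70)) = sin(π/70) ≈ 0.0448648.
So ω* = 2/1.0448648 = 1.914123 (Young).
ρ_SOR = ω* − 1 ≈ 0.914123.

ω* = 1.914123, ρ_SOR = 0.914123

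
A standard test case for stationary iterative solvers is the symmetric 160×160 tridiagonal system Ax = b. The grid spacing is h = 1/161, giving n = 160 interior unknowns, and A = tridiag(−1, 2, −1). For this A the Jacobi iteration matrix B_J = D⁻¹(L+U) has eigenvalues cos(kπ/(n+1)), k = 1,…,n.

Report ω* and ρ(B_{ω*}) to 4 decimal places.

[ρ_J] n=160: ρ(B_J) = cos(π/(n+1)) = cos(π/161) = 0.9998.
√(1−ρ_J²) = |sin(π/161)| = 0.01951
Young: ω* = 2/(1+√(1−ρ_J²)) = 2/(1+0.01951) = 2/1.01951 = 1.9617.
ρ_SOR = ω* − 1 = 1.9617 − 1 = 0.9617.

ω* = 1.9617, ρ_SOR = 0.9617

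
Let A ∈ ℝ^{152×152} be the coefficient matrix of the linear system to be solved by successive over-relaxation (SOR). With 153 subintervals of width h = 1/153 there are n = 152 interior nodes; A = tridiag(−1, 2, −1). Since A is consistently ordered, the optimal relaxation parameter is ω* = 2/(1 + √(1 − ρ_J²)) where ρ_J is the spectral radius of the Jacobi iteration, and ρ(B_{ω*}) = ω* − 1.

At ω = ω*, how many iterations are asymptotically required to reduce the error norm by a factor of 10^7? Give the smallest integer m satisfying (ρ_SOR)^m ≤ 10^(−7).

B_J for the 152×152 system has eigenvalues cos(kπ/153); ρ_J = cos(π/153) = 0.9997892.
√(1−ρ_J²) simplifies to sin(π/153) = 0.0205318.
Young: ω* = 2/(1+√(1−ρ_J²)) = 2/(1+0.0205318) = 2/1.0205318 = 1.9597625.
ρ_SOR = ω* − 1 ≈ 0.9597625.
m ≥ 7·ln10 / (−ln 0.9597625) = 392.460; smallest integer m = 393.

m = 393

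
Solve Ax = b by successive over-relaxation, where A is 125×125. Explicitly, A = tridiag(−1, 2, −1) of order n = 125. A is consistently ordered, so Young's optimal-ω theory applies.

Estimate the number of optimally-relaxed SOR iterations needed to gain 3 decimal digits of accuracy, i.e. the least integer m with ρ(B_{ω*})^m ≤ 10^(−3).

m = 139

With n=125, ρ(Jacobi) = cos(π/126) = 0.9996892.
√(1−ρ_J²) = |sin(π/126)| = 0.0249307
ω* = 2/(1+0.0249307) = 1.9513514
[ρ_SOR] ω* − 1 = 0.9513514.
ρ_SOR^m ≤ 10^(−3) ⇔ m ≥ 3·ln10/(−ln 0.9513514) = 6.90776/0.0498718 = 138.510; m = ⌈138.510⌉ = 139.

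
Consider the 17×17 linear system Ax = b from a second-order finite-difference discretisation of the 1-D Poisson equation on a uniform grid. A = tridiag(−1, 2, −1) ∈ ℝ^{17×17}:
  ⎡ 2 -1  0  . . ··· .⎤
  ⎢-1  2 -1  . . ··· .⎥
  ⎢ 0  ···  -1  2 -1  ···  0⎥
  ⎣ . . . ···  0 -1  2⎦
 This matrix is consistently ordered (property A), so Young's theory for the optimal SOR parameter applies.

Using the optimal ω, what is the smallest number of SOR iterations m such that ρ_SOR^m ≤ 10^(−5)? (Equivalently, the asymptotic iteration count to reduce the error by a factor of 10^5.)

n=17: λ(B_J) = 1 − λ(A)/2 = cos(kπ/18); k=1 gives ρ_J = 0.9848078.
√(1−ρ_J²) = |sin(π/18)| = 0.1736482
Then 2/(1+√(1−ρ_J²)) = 2/(1+0.1736482); ω* = 2/1.1736482 = 1.7040882.
ρ(B_{ω*}) = ω*−1 = 0.7040882
m ≥ 5·ln10 / (−ln 0.7040882) = 32.814; smallest integer m = 33.

m = 33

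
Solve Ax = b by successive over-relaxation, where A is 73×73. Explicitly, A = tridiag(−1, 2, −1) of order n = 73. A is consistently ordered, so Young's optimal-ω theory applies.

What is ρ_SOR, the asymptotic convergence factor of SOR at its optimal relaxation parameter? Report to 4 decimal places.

½·tridiag(1,0,1) at n=73: λ_k = cos(kπ/74); max |λ| at k=1 ⇒ ρ_J = cos(π/74) ≈ 0.9991.
√(1−ρ_J²) = |sin(π/74)| = 0.04244
So ω* = 2/1.04244 = 1.9186 (Young).
ρ(B_{ω*}) = ω*−1 = 0.9186

ρ_SOR = 0.9186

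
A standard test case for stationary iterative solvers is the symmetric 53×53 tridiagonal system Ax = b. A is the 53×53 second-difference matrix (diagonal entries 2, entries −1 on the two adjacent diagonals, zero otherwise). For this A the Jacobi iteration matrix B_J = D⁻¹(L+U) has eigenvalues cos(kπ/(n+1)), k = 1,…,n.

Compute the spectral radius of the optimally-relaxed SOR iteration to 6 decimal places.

spectrum of D⁻¹(L+U) = {cos(kπ/54) : 1≤k≤53}; ρ_J = cos(π/54) = 0.998308.
1 − cos²(π/54) = sin²(π/54) ⇒ √(1−ρ_J²) = sin(π/54) = 0.0581448.
Young: ω* = 2/(1+√(1−ρ_J²)) = 2/(1+0.0581448) = 2/1.0581448 = 1.890100.
[ρ_SOR] ω* − 1 = 0.890100.

ρ_SOR = 0.890100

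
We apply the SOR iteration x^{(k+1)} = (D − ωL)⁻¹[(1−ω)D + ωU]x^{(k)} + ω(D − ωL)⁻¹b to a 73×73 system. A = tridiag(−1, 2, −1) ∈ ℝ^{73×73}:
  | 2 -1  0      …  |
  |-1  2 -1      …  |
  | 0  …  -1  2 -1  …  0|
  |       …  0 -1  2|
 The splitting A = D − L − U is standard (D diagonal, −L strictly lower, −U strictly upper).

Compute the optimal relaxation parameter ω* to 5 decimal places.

ω* = 1.91857

½·tridiag(1,0,1) at n=73: λ_k = cos(kπ/74); max |λ| at k=1 ⇒ ρ_J = cos(π/74) ≈ 0.99910.
√(1−ρ_J²) simplifies to sin(π/74) = 0.042441.
Then 2/(1+√(1−ρ_J²)) = 2/(1+0.042441); ω* = 2/1.042441 = 1.91857.
At ω = 1.91857 every |λ(B_ω)| = ω−1, so ρ_SOR = 0.91857.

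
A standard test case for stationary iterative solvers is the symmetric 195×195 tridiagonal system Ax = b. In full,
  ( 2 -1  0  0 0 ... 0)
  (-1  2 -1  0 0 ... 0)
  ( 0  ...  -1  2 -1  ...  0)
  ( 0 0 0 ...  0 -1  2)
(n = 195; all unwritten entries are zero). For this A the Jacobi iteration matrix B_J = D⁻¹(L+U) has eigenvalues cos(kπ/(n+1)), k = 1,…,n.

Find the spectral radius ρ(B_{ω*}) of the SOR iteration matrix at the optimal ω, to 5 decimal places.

ρ_SOR = 0.96845

n=195: λ(B_J) = 1 − λ(A)/2 = cos(kπ/196); k=1 gives ρ_J = 0.99987.
√(1−ρ_J²) simplifies to sin(π/196) = 0.016028.
Then 2/(1+√(1−ρ_J²)) = 2/(1+0.016028); ω* = 2/1.016028 = 1.96845.
[ρ_SOR] ω* − 1 = 0.96845.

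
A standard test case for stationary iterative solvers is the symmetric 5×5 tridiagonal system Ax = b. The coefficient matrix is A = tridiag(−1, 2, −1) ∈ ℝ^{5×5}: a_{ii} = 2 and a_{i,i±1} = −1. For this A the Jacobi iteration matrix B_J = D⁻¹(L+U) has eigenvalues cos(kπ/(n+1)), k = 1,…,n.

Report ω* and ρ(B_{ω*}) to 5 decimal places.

ω* = 1.33333, ρ_SOR = 0.33333

n=5: λ(B_J) = 1 − λ(A)/2 = cos(kπ/6); k=1 gives ρ_J = 0.86603.
√(1 − cos²(π/6)) = sin(π/6) ≈ 0.500000.
So ω* = 2/1.500000 = 1.33333 (Young).
At ω = 1.33333 every |λ(B_ω)| = ω−1, so ρ_SOR = 0.33333.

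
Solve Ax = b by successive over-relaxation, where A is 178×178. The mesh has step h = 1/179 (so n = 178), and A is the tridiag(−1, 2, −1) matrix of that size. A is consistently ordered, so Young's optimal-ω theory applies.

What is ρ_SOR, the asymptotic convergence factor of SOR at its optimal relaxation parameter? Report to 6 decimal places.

[ρ_J] n=178: ρ(B_J) = cos(π/(n+1)) = cos(π/179) = 0.999846.
root = sin(π/179) = 0.0175499  (since 1−cos² = sin²).
[ω*] 2 ÷ (1 + 0.0175499) = 2 ÷ 1.0175499 = 1.965506.
ρ_SOR = ω* − 1 ≈ 0.965506.

ρ_SOR = 0.965506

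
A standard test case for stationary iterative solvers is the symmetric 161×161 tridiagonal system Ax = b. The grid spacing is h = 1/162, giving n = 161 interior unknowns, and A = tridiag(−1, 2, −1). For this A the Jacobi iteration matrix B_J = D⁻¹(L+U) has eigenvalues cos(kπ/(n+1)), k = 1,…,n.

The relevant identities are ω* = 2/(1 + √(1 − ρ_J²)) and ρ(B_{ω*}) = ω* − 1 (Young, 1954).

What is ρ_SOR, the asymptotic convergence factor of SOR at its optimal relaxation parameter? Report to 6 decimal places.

ρ_SOR = 0.961955

½·tridiag(1,0,1) at n=161: λ_k = cos(kπ/162); max |λ| at k=1 ⇒ ρ_J = cos(π/162) ≈ 0.999812.
1 − cos²(π/162) = sin²(π/162) ⇒ √(1−ρ_J²) = sin(π/162) = 0.0193913.
Then 2/(1+√(1−ρ_J²)) = 2/(1+0.0193913); ω* = 2/1.0193913 = 1.961955.
ρ_SOR = ω* − 1 = 1.961955 − 1 = 0.961955.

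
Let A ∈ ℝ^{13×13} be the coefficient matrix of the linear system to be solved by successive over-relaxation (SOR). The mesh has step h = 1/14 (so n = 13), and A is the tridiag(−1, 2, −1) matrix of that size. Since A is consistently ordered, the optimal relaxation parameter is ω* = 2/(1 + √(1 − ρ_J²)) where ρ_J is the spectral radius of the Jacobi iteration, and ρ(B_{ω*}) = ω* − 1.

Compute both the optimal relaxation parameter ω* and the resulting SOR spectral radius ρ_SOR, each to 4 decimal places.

ω* = 1.6360, ρ_SOR = 0.6360

½·tridiag(1,0,1) at n=13: λ_k = cos(kπ/14); max |λ| at k=1 ⇒ ρ_J = cos(π/14) ≈ 0.9749.
√(1−ρ_J²) simplifies to sin(π/14) = 0.22252.
Then 2/(1+√(1−ρ_J²)) = 2/(1+0.22252); ω* = 2/1.22252 = 1.6360.
Hence ρ(B_{ω*}) = 1.6360 − 1 = 0.6360.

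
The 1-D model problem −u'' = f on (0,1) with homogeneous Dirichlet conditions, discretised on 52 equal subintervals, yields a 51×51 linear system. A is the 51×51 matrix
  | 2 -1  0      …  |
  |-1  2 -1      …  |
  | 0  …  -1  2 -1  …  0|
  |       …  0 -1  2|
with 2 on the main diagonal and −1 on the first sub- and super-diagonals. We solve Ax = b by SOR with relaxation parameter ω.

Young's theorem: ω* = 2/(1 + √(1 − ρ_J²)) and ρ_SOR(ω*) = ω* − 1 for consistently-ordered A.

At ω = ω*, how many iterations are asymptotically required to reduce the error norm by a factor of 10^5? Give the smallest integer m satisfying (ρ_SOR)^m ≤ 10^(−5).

m = 96

½·tridiag(1,0,1) at n=51: λ_k = cos(kπ/52); max |λ| at k=1 ⇒ ρ_J = cos(π/52) ≈ 0.9981756.
√(1 − cos²(π/52)) = sin(π/52) ≈ 0.0603785.
[ω*] 2 ÷ (1 + 0.0603785) = 2 ÷ 1.0603785 = 1.8861190.
ρ(B_{ω*}) = ω*−1 = 0.8861190
5·ln10 = 11.5129; −ln(0.8861190) = 0.120904; m = ⌈11.5129/0.120904⌉ = ⌈95.223⌉ = 96.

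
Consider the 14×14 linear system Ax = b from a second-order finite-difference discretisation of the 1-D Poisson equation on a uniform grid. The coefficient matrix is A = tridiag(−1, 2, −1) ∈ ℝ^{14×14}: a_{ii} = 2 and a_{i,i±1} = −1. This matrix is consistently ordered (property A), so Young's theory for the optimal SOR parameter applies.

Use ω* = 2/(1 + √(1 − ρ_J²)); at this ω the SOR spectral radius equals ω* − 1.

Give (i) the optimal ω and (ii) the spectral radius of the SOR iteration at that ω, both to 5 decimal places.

ω* = 1.65575, ρ_SOR = 0.65575

B_J for the 14×14 system has eigenvalues cos(kπ/15); ρ_J = cos(π/15) = 0.97815.
√(1 − cos²(π/15)) = sin(π/15) ≈ 0.207912.
ω* = 2/(1 + 0.207912) = 2/1.207912 = 1.65575.
and ρ(B_{ω*}) = 1.65575 − 1 = 0.65575.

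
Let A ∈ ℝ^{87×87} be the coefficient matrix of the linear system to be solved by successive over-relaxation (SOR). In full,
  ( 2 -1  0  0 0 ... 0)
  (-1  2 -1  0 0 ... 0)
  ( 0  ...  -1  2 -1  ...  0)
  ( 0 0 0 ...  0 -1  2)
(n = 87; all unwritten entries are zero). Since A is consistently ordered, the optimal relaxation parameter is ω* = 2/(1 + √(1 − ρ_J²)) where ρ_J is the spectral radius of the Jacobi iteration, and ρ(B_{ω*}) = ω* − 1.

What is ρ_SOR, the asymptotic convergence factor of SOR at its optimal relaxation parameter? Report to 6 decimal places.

ρ_SOR = 0.931075

B_J for the 87×87 system has eigenvalues cos(kπ/88); ρ_J = cos(π/88) = 0.999363.
√(1 − cos²(π/88)) = sin(π/88) ≈ 0.0356923.
[ω*] 2 ÷ (1 + 0.0356923) = 2 ÷ 1.0356923 = 1.931075.
ρ_SOR = ω* − 1 = 1.931075 − 1 = 0.931075.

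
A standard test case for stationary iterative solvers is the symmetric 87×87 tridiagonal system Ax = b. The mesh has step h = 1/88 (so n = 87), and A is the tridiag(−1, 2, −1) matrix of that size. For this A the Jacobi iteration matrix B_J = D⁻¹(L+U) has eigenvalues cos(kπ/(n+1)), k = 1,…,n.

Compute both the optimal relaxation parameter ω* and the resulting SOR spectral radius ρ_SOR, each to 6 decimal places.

ω* = 1.931075, ρ_SOR = 0.931075

½·tridiag(1,0,1) at n=87: λ_k = cos(kπ/88); max |λ| at k=1 ⇒ ρ_J = cos(π/88) ≈ 0.999363.
√(1−ρ_J²) simplifies to sin(π/88) = 0.0356923.
Young: ω* = 2/(1+√(1−ρ_J²)) = 2/(1+0.0356923) = 2/1.0356923 = 1.931075.
At ω = 1.931075 every |λ(B_ω)| = ω−1, so ρ_SOR = 0.931075.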